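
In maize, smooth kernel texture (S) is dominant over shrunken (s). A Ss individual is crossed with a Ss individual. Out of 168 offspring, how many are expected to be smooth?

Punnett square for Ss × Ss:
Offspring genotypes: 1 SS, 2 Ss, 1 ss
smooth: 3, shrunken: 1
smooth: 3 out of 4 → fraction 3/4
Expected count = 3/4 × 168 = 126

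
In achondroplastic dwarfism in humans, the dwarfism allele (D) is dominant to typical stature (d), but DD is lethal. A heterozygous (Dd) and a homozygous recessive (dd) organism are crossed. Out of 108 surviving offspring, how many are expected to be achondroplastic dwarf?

Cross: Dd × dd
Punnett square offspring (before lethality): 2 Dd, 2 dd
No DD offspring are produced in this cross.
achondroplastic dwarf: 2 out of 4 → fraction 1/2
Expected count = 1/2 × 108 = 54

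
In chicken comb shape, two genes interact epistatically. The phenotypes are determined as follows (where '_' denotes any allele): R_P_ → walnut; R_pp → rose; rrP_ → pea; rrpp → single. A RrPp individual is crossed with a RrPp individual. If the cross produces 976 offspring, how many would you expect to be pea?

Cross: RrPp × RrPp — consider each gene separately:
R gene: Rr × Rr → 1 RR, 2 Rr, 1 rr → 3 R_ : 1 rr (out of 4)
P gene: Pp × Pp → 1 PP, 2 Pp, 1 pp → 3 P_ : 1 pp (out of 4)
Genotype classes (out of 4 × 4 = 16): R_P_ = 3×3 = 9; R_pp = 3×1 = 3; rrP_ = 1×3 = 3; rrpp = 1×1 = 1
Apply the phenotype rules: R_P_ (9) → walnut; R_pp (3) → rose; rrP_ (3) → pea; rrpp (1) → single
Phenotype counts (out of 16): 9 walnut, 3 rose, 3 pea, 1 single
pea: 3 out of 16 → fraction 3/16
Expected count = 3/16 × 976 = 183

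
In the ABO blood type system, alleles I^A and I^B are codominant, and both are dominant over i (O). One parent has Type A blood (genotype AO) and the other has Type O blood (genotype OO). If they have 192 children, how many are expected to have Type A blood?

Cross: AO × OO
Possible offspring genotypes: 2 AO, 2 OO
Blood type counts: 2 Type A, 2 Type O
Probability of Type A: 2/4 = 1/2
Expected count = 1/2 × 192 = 96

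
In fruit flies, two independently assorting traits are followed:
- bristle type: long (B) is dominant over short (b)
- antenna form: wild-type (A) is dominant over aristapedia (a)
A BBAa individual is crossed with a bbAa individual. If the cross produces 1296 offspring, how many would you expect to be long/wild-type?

Dihybrid cross BBAa × bbAa — consider each gene separately:
bristle type: BB × bb → 4 Bb → 4 B_ (out of 4)
antenna form: Aa × Aa → 1 AA, 2 Aa, 1 aa → 3 A_ : 1 aa (out of 4)
Combine (counts out of 4 × 4 = 16): long/wild-type (B_A_) = 4×3 = 12; long/aristapedia (B_aa) = 4×1 = 4
Phenotype counts (out of 16): 12 long/wild-type, 4 long/aristapedia
long/wild-type: 12 out of 16 → fraction 3/4
Expected count = 3/4 × 1296 = 972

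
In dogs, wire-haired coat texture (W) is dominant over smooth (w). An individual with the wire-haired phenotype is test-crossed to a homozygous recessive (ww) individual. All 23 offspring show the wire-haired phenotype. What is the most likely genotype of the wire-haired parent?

Test cross: ? × ww
All offspring are wire-haired.
If the unknown parent were heterozygous (Ww), about half of 23 offspring would be smooth; none are. The unknown parent is most likely homozygous dominant (WW).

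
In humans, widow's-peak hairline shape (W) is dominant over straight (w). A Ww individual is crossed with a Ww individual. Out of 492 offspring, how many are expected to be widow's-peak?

Punnett square for Ww × Ww:
Offspring genotypes: 1 WW, 2 Ww, 1 ww
widow's-peak: 3, straight: 1
widow's-peak: 3 out of 4 → fraction 3/4
Expected count = 3/4 × 492 = 369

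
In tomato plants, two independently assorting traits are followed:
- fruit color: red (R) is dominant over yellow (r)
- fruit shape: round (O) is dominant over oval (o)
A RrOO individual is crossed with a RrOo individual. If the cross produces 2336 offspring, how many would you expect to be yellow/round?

Dihybrid cross RrOO × RrOo — consider each gene separately:
fruit color: Rr × Rr → 1 RR, 2 Rr, 1 rr → 3 R_ : 1 rr (out of 4)
fruit shape: OO × Oo → 2 OO, 2 Oo → 4 O_ (out of 4)
Combine (counts out of 4 × 4 = 16): red/round (R_O_) = 3×4 = 12; yellow/round (rrO_) = 1×4 = 4
Phenotype counts (out of 16): 12 red/round, 4 yellow/round
yellow/round: 4 out of 16 → fraction 1/4
Expected count = 1/4 × 2336 = 584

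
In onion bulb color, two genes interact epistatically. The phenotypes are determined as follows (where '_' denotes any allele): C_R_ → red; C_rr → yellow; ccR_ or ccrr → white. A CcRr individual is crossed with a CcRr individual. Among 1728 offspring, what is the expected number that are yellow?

Cross: CcRr × CcRr — consider each gene separately:
C gene: Cc × Cc → 1 CC, 2 Cc, 1 cc → 3 C_ : 1 cc (out of 4)
R gene: Rr × Rr → 1 RR, 2 Rr, 1 rr → 3 R_ : 1 rr (out of 4)
Genotype classes (out of 4 × 4 = 16): C_R_ = 3×3 = 9; C_rr = 3×1 = 3; ccR_ = 1×3 = 3; ccrr = 1×1 = 1
Apply the phenotype rules: C_R_ (9) → red; C_rr (3) → yellow; ccR_ (3) + ccrr (1) → white
Phenotype counts (out of 16): 9 red, 3 yellow, 4 white
yellow: 3 out of 16 → fraction 3/16
Expected count = 3/16 × 1728 = 324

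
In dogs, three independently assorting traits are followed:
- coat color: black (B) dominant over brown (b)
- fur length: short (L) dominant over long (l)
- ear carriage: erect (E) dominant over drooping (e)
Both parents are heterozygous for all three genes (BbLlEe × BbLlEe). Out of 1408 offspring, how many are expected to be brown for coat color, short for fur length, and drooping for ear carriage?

Trihybrid cross: BbLlEe × BbLlEe
Each trait segregates independently with a 3:1 phenotypic ratio, so each gene contributes 3/4 (dominant) or 1/4 (recessive).
Target: brown (coat color), short (fur length), drooping (ear carriage)
Probability = product of independent per-trait probabilities
= 1/4 × 3/4 × 1/4 = 3/64
Expected count = 3/64 × 1408 = 66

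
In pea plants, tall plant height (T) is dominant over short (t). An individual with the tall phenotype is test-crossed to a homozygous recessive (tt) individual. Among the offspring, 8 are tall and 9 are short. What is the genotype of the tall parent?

Test cross: ? × tt
Offspring: 8 tall, 9 short — approximately 1:1.
A 1:1 ratio in a test cross indicates the unknown parent is heterozygous (Tt).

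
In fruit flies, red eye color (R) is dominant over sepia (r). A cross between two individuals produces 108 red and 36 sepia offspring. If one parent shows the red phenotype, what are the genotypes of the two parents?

Observed offspring: 108 red, 36 sepia
The observed ratio simplifies to 3:1. Sepia (rr) offspring appear, so each parent must contribute one r allele. The parent stated to show red carries R, so it is Rr. The other parent is then either Rr or rr: Rr × rr would give a 1:1 split, whereas Rr × Rr gives 3:1 — matching the data. So both parents are heterozygous (Rr × Rr).
Parent genotypes: Rr × Rr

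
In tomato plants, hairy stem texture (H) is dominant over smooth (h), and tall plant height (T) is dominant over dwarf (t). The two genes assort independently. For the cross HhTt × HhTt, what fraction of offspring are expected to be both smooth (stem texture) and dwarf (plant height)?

Dihybrid cross HhTt × HhTt — consider each gene separately:
stem texture: Hh × Hh → 1 HH, 2 Hh, 1 hh → 3 H_ : 1 hh (out of 4)
plant height: Tt × Tt → 1 TT, 2 Tt, 1 tt → 3 T_ : 1 tt (out of 4)
Looking for: smooth (hh) and dwarf (tt)
P(smooth) = 1/4, P(dwarf) = 1/4
P(both) = 1/4 × 1/4 = 1/16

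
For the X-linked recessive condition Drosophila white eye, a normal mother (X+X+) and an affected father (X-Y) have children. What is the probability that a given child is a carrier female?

Cross: X+X+ × X-Y
Offspring: 2 X+X-, 2 X+Y
Probability of a carrier female: 2/4 = 1/2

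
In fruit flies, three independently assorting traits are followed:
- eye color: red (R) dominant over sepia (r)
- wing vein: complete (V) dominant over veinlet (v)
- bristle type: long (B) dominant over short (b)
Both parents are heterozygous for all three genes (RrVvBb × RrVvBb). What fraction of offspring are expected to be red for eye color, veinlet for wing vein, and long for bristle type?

Trihybrid cross: RrVvBb × RrVvBb
Each trait segregates independently with a 3:1 phenotypic ratio, so each gene contributes 3/4 (dominant) or 1/4 (recessive).
Target: red (eye color), veinlet (wing vein), long (bristle type)
Probability = product of independent per-trait probabilities
= 3/4 × 1/4 × 3/4 = 9/64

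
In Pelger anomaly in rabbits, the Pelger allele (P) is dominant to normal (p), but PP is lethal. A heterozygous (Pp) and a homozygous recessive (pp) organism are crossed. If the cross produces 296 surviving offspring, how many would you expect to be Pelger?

Cross: Pp × pp
Punnett square offspring (before lethality): 2 Pp, 2 pp
No PP offspring are produced in this cross.
Pelger: 2 out of 4 → fraction 1/2
Expected count = 1/2 × 296 = 148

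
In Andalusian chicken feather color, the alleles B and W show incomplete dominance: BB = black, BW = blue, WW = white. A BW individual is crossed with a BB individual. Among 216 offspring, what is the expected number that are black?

Punnett square for BW × BB:
Offspring genotypes: 2 BB, 2 BW
Phenotype counts: 2 black, 2 blue
black: 2 out of 4 → fraction 1/2
Expected count = 1/2 × 216 = 108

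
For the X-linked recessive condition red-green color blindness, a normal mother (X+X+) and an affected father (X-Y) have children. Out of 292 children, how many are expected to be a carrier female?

Cross: X+X+ × X-Y
Offspring: 2 X+X-, 2 X+Y
Probability of a carrier female: 2/4 = 1/2
Expected count = 1/2 × 292 = 146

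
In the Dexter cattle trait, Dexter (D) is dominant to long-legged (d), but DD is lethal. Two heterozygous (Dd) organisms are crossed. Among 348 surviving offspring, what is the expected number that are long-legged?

Cross: Dd × Dd
Punnett square offspring (before lethality): 1 DD, 2 Dd, 1 dd
The DD genotype is lethal (embryos die); surviving offspring: 2 Dd, 1 dd
long-legged: 1 out of 3 → fraction 1/3
Expected count = 1/3 × 348 = 116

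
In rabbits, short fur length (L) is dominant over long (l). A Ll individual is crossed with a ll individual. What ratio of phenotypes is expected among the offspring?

Punnett square for Ll × ll:
Offspring genotypes: 2 Ll, 2 ll
short: 2, long: 2
Ratio: 1:1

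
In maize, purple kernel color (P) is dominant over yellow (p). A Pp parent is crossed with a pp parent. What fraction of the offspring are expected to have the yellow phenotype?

Punnett square for Pp × pp:
Offspring genotypes: 2 Pp, 2 pp
Total offspring: 4
Count with target: 2
Probability: 2/4 = 1/2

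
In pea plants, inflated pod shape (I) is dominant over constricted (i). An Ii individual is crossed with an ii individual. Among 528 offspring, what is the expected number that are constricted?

Punnett square for Ii × ii:
Offspring genotypes: 2 Ii, 2 ii
inflated: 2, constricted: 2
constricted: 2 out of 4 → fraction 1/2
Expected count = 1/2 × 528 = 264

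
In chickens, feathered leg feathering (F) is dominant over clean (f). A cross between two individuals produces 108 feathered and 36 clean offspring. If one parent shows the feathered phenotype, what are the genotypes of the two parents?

Observed offspring: 108 feathered, 36 clean
The observed ratio simplifies to 3:1. Clean (ff) offspring appear, so each parent must contribute one f allele. The parent stated to show feathered carries F, so it is Ff. The other parent is then either Ff or ff: Ff × ff would give a 1:1 split, whereas Ff × Ff gives 3:1 — matching the data. So both parents are heterozygous (Ff × Ff).
Parent genotypes: Ff × Ff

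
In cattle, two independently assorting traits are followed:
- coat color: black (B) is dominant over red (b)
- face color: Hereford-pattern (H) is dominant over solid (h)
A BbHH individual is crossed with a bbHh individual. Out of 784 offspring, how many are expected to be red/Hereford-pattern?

Dihybrid cross BbHH × bbHh — consider each gene separately:
coat color: Bb × bb → 2 Bb, 2 bb → 2 B_ : 2 bb (out of 4)
face color: HH × Hh → 2 HH, 2 Hh → 4 H_ (out of 4)
Combine (counts out of 4 × 4 = 16): black/Hereford-pattern (B_H_) = 2×4 = 8; red/Hereford-pattern (bbH_) = 2×4 = 8
Phenotype counts (out of 16): 8 black/Hereford-pattern, 8 red/Hereford-pattern
red/Hereford-pattern: 8 out of 16 → fraction 1/2
Expected count = 1/2 × 784 = 392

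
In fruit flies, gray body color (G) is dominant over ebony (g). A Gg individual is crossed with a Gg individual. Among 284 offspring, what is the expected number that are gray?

Punnett square for Gg × Gg:
Offspring genotypes: 1 GG, 2 Gg, 1 gg
gray: 3, ebony: 1
gray: 3 out of 4 → fraction 3/4
Expected count = 3/4 × 284 = 213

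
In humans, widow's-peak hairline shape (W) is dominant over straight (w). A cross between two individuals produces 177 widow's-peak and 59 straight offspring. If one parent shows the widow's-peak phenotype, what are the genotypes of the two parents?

Observed offspring: 177 widow's-peak, 59 straight
The observed ratio simplifies to 3:1. Straight (ww) offspring appear, so each parent must contribute one w allele. The parent stated to show widow's-peak carries W, so it is Ww. The other parent is then either Ww or ww: Ww × ww would give a 1:1 split, whereas Ww × Ww gives 3:1 — matching the data. So both parents are heterozygous (Ww × Ww).
Parent genotypes: Ww × Ww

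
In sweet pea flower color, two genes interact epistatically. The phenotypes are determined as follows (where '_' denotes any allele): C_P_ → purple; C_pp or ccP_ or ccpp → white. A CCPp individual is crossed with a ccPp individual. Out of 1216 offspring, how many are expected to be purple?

Cross: CCPp × ccPp — consider each gene separately:
C gene: CC × cc → 4 Cc → 4 C_ (out of 4)
P gene: Pp × Pp → 1 PP, 2 Pp, 1 pp → 3 P_ : 1 pp (out of 4)
Genotype classes (out of 4 × 4 = 16): C_P_ = 4×3 = 12; C_pp = 4×1 = 4
Apply the phenotype rules: C_P_ (12) → purple; C_pp (4) → white
Phenotype counts (out of 16): 12 purple, 4 white
purple: 12 out of 16 → fraction 3/4
Expected count = 3/4 × 1216 = 912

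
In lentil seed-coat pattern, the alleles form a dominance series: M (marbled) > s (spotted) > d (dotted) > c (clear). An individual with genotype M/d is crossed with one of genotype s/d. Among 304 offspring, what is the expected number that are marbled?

Cross: M/d × s/d
Allele dominance: M > s > d > c
Offspring genotypes: 1 M/s, 1 M/d, 1 s/d, 1 d/d
Phenotype counts: 2 marbled, 1 spotted, 1 dotted
marbled: 2 out of 4 → fraction 1/2
Expected count = 1/2 × 304 = 152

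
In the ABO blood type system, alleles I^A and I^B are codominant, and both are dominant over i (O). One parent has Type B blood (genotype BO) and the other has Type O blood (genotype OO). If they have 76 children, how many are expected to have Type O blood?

Cross: BO × OO
Possible offspring genotypes: 2 BO, 2 OO
Blood type counts: 2 Type B, 2 Type O
Probability of Type O: 2/4 = 1/2
Expected count = 1/2 × 76 = 38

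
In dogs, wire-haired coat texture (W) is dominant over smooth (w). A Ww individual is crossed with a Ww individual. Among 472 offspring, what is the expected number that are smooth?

Punnett square for Ww × Ww:
Offspring genotypes: 1 WW, 2 Ww, 1 ww
wire-haired: 3, smooth: 1
smooth: 1 out of 4 → fraction 1/4
Expected count = 1/4 × 472 = 118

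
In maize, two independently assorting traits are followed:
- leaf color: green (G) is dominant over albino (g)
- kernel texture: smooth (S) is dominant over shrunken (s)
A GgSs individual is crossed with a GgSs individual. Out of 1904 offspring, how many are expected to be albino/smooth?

Dihybrid cross GgSs × GgSs — consider each gene separately:
leaf color: Gg × Gg → 1 GG, 2 Gg, 1 gg → 3 G_ : 1 gg (out of 4)
kernel texture: Ss × Ss → 1 SS, 2 Ss, 1 ss → 3 S_ : 1 ss (out of 4)
Combine (counts out of 4 × 4 = 16): green/smooth (G_S_) = 3×3 = 9; green/shrunken (G_ss) = 3×1 = 3; albino/smooth (ggS_) = 1×3 = 3; albino/shrunken (ggss) = 1×1 = 1
Phenotype counts (out of 16): 9 green/smooth, 3 green/shrunken, 3 albino/smooth, 1 albino/shrunken
albino/smooth: 3 out of 16 → fraction 3/16
Expected count = 3/16 × 1904 = 357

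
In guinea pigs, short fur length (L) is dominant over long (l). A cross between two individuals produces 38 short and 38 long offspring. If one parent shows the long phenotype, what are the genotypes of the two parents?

Observed offspring: 38 short, 38 long
The observed ratio simplifies to 1:1. One parent shows long, so its genotype must be ll. A 1:1 offspring split requires the other parent to be heterozygous (Ll).
Parent genotypes: ll × Ll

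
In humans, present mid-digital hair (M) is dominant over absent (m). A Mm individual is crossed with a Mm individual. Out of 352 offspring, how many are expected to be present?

Punnett square for Mm × Mm:
Offspring genotypes: 1 MM, 2 Mm, 1 mm
present: 3, absent: 1
present: 3 out of 4 → fraction 3/4
Expected count = 3/4 × 352 = 264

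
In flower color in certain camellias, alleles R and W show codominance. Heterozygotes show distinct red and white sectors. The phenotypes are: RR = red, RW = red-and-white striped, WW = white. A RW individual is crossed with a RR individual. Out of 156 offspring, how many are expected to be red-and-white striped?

Punnett square for RW × RR:
Offspring genotypes: 2 RR, 2 RW
Phenotype counts: 2 red, 2 red-and-white striped
red-and-white striped: 2 out of 4 → fraction 1/2
Expected count = 1/2 × 156 = 78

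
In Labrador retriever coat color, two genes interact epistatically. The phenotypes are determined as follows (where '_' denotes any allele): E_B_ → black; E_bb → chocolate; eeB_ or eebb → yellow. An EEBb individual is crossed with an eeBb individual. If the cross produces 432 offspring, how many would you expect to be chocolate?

Cross: EEBb × eeBb — consider each gene separately:
E gene: EE × ee → 4 Ee → 4 E_ (out of 4)
B gene: Bb × Bb → 1 BB, 2 Bb, 1 bb → 3 B_ : 1 bb (out of 4)
Genotype classes (out of 4 × 4 = 16): E_B_ = 4×3 = 12; E_bb = 4×1 = 4
Apply the phenotype rules: E_B_ (12) → black; E_bb (4) → chocolate
Phenotype counts (out of 16): 12 black, 4 chocolate
chocolate: 4 out of 16 → fraction 1/4
Expected count = 1/4 × 432 = 108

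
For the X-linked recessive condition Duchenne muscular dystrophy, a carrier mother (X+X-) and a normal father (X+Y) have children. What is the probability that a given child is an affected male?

Cross: X+X- × X+Y
Offspring: 1 X+X+, 1 X+Y, 1 X+X-, 1 X-Y
Probability of an affected male: 1/4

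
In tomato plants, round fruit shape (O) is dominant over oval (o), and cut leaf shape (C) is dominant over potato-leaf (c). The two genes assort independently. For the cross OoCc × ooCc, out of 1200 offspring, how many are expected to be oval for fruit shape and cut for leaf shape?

Dihybrid cross OoCc × ooCc — consider each gene separately:
fruit shape: Oo × oo → 2 Oo, 2 oo → 2 O_ : 2 oo (out of 4)
leaf shape: Cc × Cc → 1 CC, 2 Cc, 1 cc → 3 C_ : 1 cc (out of 4)
Looking for: oval (oo) and cut (C_)
P(oval) = 2/4, P(cut) = 3/4
P(both) = 2/4 × 3/4 = 6/16 = 3/8
Expected count = 3/8 × 1200 = 450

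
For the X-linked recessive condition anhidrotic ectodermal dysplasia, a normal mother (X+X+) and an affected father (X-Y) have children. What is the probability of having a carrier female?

Cross: X+X+ × X-Y
Offspring: 2 X+X-, 2 X+Y
Probability of a carrier female: 2/4 = 1/2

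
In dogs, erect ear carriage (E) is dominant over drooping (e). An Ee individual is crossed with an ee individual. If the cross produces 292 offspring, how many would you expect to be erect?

Punnett square for Ee × ee:
Offspring genotypes: 2 Ee, 2 ee
erect: 2, drooping: 2
erect: 2 out of 4 → fraction 1/2
Expected count = 1/2 × 292 = 146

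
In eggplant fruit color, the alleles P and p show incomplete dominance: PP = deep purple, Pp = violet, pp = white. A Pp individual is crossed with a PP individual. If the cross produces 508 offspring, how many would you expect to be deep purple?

Punnett square for Pp × PP:
Offspring genotypes: 2 PP, 2 Pp
Phenotype counts: 2 deep purple, 2 violet
deep purple: 2 out of 4 → fraction 1/2
Expected count = 1/2 × 508 = 254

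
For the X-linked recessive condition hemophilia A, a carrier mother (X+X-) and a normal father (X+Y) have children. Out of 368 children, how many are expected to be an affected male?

Cross: X+X- × X+Y
Offspring: 1 X+X+, 1 X+Y, 1 X+X-, 1 X-Y
Probability of an affected male: 1/4
Expected count = 1/4 × 368 = 92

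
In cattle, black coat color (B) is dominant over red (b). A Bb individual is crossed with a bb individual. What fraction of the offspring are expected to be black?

Punnett square for Bb × bb:
Offspring genotypes: 2 Bb, 2 bb
black: 2, red: 2
black: 2 out of 4
Probability: 2/4 = 1/2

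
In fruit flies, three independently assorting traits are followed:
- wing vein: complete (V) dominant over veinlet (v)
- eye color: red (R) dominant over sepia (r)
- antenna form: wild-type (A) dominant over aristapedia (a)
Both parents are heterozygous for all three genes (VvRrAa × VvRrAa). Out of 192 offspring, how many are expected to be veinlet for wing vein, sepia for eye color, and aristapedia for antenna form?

Trihybrid cross: VvRrAa × VvRrAa
Each trait segregates independently with a 3:1 phenotypic ratio, so each gene contributes 3/4 (dominant) or 1/4 (recessive).
Target: veinlet (wing vein), sepia (eye color), aristapedia (antenna form)
Probability = product of independent per-trait probabilities
= 1/4 × 1/4 × 1/4 = 1/64
Expected count = 1/64 × 192 = 3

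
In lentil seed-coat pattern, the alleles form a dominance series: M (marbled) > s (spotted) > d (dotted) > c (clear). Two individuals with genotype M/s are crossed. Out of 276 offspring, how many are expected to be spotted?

Cross: M/s × M/s
Allele dominance: M > s > d > c
Offspring genotypes: 1 M/M, 2 M/s, 1 s/s
Phenotype counts: 3 marbled, 1 spotted
spotted: 1 out of 4 → fraction 1/4
Expected count = 1/4 × 276 = 69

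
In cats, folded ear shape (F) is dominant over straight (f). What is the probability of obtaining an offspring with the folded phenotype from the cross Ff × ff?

Punnett square for Ff × ff:
Offspring genotypes: 2 Ff, 2 ff
Total offspring: 4
Count with target: 2
Probability: 2/4 = 1/2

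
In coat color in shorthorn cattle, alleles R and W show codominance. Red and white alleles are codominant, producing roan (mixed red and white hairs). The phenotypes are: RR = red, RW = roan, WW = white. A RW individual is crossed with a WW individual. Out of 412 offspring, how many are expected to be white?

Punnett square for RW × WW:
Offspring genotypes: 2 RW, 2 WW
Phenotype counts: 2 roan, 2 white
white: 2 out of 4 → fraction 1/2
Expected count = 1/2 × 412 = 206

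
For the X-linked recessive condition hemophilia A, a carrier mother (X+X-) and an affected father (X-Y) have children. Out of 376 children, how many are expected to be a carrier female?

Cross: X+X- × X-Y
Offspring: 1 X+X-, 1 X+Y, 1 X-X-, 1 X-Y
Probability of a carrier female: 1/4
Expected count = 1/4 × 376 = 94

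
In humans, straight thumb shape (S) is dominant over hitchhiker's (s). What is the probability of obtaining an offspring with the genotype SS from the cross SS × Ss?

Punnett square for SS × Ss:
Offspring genotypes: 2 SS, 2 Ss
Total offspring: 4
Count with target: 2
Probability: 2/4 = 1/2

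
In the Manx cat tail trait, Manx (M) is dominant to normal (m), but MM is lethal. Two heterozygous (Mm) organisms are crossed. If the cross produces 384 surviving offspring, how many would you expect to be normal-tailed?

Cross: Mm × Mm
Punnett square offspring (before lethality): 1 MM, 2 Mm, 1 mm
The MM genotype is lethal (embryos die); surviving offspring: 2 Mm, 1 mm
normal-tailed: 1 out of 3 → fraction 1/3
Expected count = 1/3 × 384 = 128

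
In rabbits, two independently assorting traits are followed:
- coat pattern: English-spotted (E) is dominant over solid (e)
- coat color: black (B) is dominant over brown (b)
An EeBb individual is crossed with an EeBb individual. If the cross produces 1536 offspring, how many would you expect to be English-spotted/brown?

Dihybrid cross EeBb × EeBb — consider each gene separately:
coat pattern: Ee × Ee → 1 EE, 2 Ee, 1 ee → 3 E_ : 1 ee (out of 4)
coat color: Bb × Bb → 1 BB, 2 Bb, 1 bb → 3 B_ : 1 bb (out of 4)
Combine (counts out of 4 × 4 = 16): English-spotted/black (E_B_) = 3×3 = 9; English-spotted/brown (E_bb) = 3×1 = 3; solid/black (eeB_) = 1×3 = 3; solid/brown (eebb) = 1×1 = 1
Phenotype counts (out of 16): 9 English-spotted/black, 3 English-spotted/brown, 3 solid/black, 1 solid/brown
English-spotted/brown: 3 out of 16 → fraction 3/16
Expected count = 3/16 × 1536 = 288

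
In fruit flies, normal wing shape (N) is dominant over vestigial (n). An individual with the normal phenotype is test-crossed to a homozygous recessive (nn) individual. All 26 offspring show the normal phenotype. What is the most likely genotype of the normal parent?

Test cross: ? × nn
All offspring are normal.
If the unknown parent were heterozygous (Nn), about half of 26 offspring would be vestigial; none are. The unknown parent is most likely homozygous dominant (NN).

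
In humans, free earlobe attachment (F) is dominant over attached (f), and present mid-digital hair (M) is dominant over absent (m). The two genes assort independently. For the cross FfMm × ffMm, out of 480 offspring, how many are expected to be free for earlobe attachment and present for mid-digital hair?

Dihybrid cross FfMm × ffMm — consider each gene separately:
earlobe attachment: Ff × ff → 2 Ff, 2 ff → 2 F_ : 2 ff (out of 4)
mid-digital hair: Mm × Mm → 1 MM, 2 Mm, 1 mm → 3 M_ : 1 mm (out of 4)
Looking for: free (F_) and present (M_)
P(free) = 2/4, P(present) = 3/4
P(both) = 2/4 × 3/4 = 6/16 = 3/8
Expected count = 3/8 × 480 = 180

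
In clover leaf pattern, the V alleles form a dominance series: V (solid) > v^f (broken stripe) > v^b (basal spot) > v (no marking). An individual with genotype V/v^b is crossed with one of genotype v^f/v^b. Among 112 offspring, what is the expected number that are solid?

Cross: V/v^b × v^f/v^b
Allele dominance: V > v^f > v^b > v
Offspring genotypes: 1 V/v^f, 1 V/v^b, 1 v^f/v^b, 1 v^b/v^b
Phenotype counts: 2 solid, 1 broken stripe, 1 basal spot
solid: 2 out of 4 → fraction 1/2
Expected count = 1/2 × 112 = 56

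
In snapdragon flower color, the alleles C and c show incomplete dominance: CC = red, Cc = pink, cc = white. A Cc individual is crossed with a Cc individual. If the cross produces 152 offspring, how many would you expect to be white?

Punnett square for Cc × Cc:
Offspring genotypes: 1 CC, 2 Cc, 1 cc
Phenotype counts: 1 red, 2 pink, 1 white
white: 1 out of 4 → fraction 1/4
Expected count = 1/4 × 152 = 38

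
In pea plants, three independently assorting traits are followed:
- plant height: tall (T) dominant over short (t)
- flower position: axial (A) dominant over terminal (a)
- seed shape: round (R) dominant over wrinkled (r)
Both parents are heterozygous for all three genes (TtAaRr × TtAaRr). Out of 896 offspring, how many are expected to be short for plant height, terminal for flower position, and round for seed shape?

Trihybrid cross: TtAaRr × TtAaRr
Each trait segregates independently with a 3:1 phenotypic ratio, so each gene contributes 3/4 (dominant) or 1/4 (recessive).
Target: short (plant height), terminal (flower position), round (seed shape)
Probability = product of independent per-trait probabilities
= 1/4 × 1/4 × 3/4 = 3/64
Expected count = 3/64 × 896 = 42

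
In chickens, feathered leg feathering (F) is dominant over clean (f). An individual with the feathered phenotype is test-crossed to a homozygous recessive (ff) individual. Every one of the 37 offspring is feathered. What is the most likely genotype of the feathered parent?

Test cross: ? × ff
All offspring are feathered.
If the unknown parent were heterozygous (Ff), about half of 37 offspring would be clean; none are. The unknown parent is most likely homozygous dominant (FF).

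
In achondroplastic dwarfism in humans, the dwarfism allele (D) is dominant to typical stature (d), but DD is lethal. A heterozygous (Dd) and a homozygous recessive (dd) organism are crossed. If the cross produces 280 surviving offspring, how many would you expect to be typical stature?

Cross: Dd × dd
Punnett square offspring (before lethality): 2 Dd, 2 dd
No DD offspring are produced in this cross.
typical stature: 2 out of 4 → fraction 1/2
Expected count = 1/2 × 280 = 140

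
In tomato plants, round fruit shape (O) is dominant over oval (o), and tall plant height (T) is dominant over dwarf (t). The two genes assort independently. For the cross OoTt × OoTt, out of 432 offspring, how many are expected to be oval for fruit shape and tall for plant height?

Dihybrid cross OoTt × OoTt — consider each gene separately:
fruit shape: Oo × Oo → 1 OO, 2 Oo, 1 oo → 3 O_ : 1 oo (out of 4)
plant height: Tt × Tt → 1 TT, 2 Tt, 1 tt → 3 T_ : 1 tt (out of 4)
Looking for: oval (oo) and tall (T_)
P(oval) = 1/4, P(tall) = 3/4
P(both) = 1/4 × 3/4 = 3/16
Expected count = 3/16 × 432 = 81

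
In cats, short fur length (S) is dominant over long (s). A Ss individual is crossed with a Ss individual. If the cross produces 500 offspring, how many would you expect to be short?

Punnett square for Ss × Ss:
Offspring genotypes: 1 SS, 2 Ss, 1 ss
short: 3, long: 1
short: 3 out of 4 → fraction 3/4
Expected count = 3/4 × 500 = 375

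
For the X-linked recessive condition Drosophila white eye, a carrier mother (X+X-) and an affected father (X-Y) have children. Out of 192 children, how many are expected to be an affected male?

Cross: X+X- × X-Y
Offspring: 1 X+X-, 1 X+Y, 1 X-X-, 1 X-Y
Probability of an affected male: 1/4
Expected count = 1/4 × 192 = 48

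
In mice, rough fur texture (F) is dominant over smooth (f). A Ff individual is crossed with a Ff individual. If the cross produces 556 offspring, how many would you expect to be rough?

Punnett square for Ff × Ff:
Offspring genotypes: 1 FF, 2 Ff, 1 ff
rough: 3, smooth: 1
rough: 3 out of 4 → fraction 3/4
Expected count = 3/4 × 556 = 417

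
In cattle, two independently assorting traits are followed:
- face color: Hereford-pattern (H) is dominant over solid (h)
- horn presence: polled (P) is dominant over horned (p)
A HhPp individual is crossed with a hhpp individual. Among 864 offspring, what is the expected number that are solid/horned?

Dihybrid cross HhPp × hhpp — consider each gene separately:
face color: Hh × hh → 2 Hh, 2 hh → 2 H_ : 2 hh (out of 4)
horn presence: Pp × pp → 2 Pp, 2 pp → 2 P_ : 2 pp (out of 4)
Combine (counts out of 4 × 4 = 16): Hereford-pattern/polled (H_P_) = 2×2 = 4; Hereford-pattern/horned (H_pp) = 2×2 = 4; solid/polled (hhP_) = 2×2 = 4; solid/horned (hhpp) = 2×2 = 4
Phenotype counts (out of 16): 4 Hereford-pattern/polled, 4 Hereford-pattern/horned, 4 solid/polled, 4 solid/horned
solid/horned: 4 out of 16 → fraction 1/4
Expected count = 1/4 × 864 = 216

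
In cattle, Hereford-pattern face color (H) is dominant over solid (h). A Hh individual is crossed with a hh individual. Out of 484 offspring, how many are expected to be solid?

Punnett square for Hh × hh:
Offspring genotypes: 2 Hh, 2 hh
Hereford-pattern: 2, solid: 2
solid: 2 out of 4 → fraction 1/2
Expected count = 1/2 × 484 = 242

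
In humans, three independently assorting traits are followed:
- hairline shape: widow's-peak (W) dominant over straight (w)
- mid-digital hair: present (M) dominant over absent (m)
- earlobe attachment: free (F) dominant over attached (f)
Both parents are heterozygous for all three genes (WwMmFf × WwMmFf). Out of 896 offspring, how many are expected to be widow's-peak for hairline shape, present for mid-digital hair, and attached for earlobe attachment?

Trihybrid cross: WwMmFf × WwMmFf
Each trait segregates independently with a 3:1 phenotypic ratio, so each gene contributes 3/4 (dominant) or 1/4 (recessive).
Target: widow's-peak (hairline shape), present (mid-digital hair), attached (earlobe attachment)
Probability = product of independent per-trait probabilities
= 3/4 × 3/4 × 1/4 = 9/64
Expected count = 9/64 × 896 = 126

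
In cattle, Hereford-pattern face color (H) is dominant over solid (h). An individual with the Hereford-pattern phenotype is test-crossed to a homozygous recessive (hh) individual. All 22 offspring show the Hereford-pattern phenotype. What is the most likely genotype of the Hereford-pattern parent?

Test cross: ? × hh
All offspring are Hereford-pattern.
If the unknown parent were heterozygous (Hh), about half of 22 offspring would be solid; none are. The unknown parent is most likely homozygous dominant (HH).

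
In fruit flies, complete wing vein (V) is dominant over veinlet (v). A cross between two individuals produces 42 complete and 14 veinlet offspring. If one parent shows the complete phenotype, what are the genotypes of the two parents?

Observed offspring: 42 complete, 14 veinlet
The observed ratio simplifies to 3:1. Veinlet (vv) offspring appear, so each parent must contribute one v allele. The parent stated to show complete carries V, so it is Vv. The other parent is then either Vv or vv: Vv × vv would give a 1:1 split, whereas Vv × Vv gives 3:1 — matching the data. So both parents are heterozygous (Vv × Vv).
Parent genotypes: Vv × Vv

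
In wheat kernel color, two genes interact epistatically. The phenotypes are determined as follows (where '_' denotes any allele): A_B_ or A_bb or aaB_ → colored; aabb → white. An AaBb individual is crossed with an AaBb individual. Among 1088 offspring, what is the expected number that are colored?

Cross: AaBb × AaBb — consider each gene separately:
A gene: Aa × Aa → 1 AA, 2 Aa, 1 aa → 3 A_ : 1 aa (out of 4)
B gene: Bb × Bb → 1 BB, 2 Bb, 1 bb → 3 B_ : 1 bb (out of 4)
Genotype classes (out of 4 × 4 = 16): A_B_ = 3×3 = 9; A_bb = 3×1 = 3; aaB_ = 1×3 = 3; aabb = 1×1 = 1
Apply the phenotype rules: A_B_ (9) + A_bb (3) + aaB_ (3) → colored; aabb (1) → white
Phenotype counts (out of 16): 15 colored, 1 white
colored: 15 out of 16 → fraction 15/16
Expected count = 15/16 × 1088 = 1020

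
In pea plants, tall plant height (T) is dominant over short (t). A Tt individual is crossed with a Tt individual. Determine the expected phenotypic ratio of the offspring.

Punnett square for Tt × Tt:
Offspring genotypes: 1 TT, 2 Tt, 1 tt
tall: 3, short: 1
Ratio: 3:1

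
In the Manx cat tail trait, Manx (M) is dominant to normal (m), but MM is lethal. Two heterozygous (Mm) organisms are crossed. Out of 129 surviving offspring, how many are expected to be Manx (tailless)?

Cross: Mm × Mm
Punnett square offspring (before lethality): 1 MM, 2 Mm, 1 mm
The MM genotype is lethal (embryos die); surviving offspring: 2 Mm, 1 mm
Manx (tailless): 2 out of 3 → fraction 2/3
Expected count = 2/3 × 129 = 86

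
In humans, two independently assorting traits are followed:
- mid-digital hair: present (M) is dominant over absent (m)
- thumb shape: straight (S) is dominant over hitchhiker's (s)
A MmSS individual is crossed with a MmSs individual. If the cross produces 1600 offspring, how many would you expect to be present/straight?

Dihybrid cross MmSS × MmSs — consider each gene separately:
mid-digital hair: Mm × Mm → 1 MM, 2 Mm, 1 mm → 3 M_ : 1 mm (out of 4)
thumb shape: SS × Ss → 2 SS, 2 Ss → 4 S_ (out of 4)
Combine (counts out of 4 × 4 = 16): present/straight (M_S_) = 3×4 = 12; absent/straight (mmS_) = 1×4 = 4
Phenotype counts (out of 16): 12 present/straight, 4 absent/straight
present/straight: 12 out of 16 → fraction 3/4
Expected count = 3/4 × 1600 = 1200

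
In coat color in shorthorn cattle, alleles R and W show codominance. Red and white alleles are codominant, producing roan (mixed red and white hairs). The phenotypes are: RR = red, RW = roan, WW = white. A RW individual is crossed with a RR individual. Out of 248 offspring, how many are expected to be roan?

Punnett square for RW × RR:
Offspring genotypes: 2 RR, 2 RW
Phenotype counts: 2 red, 2 roan
roan: 2 out of 4 → fraction 1/2
Expected count = 1/2 × 248 = 124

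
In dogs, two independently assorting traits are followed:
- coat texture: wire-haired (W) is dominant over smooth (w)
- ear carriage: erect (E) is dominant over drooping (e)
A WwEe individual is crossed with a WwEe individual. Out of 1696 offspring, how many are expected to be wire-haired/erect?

Dihybrid cross WwEe × WwEe — consider each gene separately:
coat texture: Ww × Ww → 1 WW, 2 Ww, 1 ww → 3 W_ : 1 ww (out of 4)
ear carriage: Ee × Ee → 1 EE, 2 Ee, 1 ee → 3 E_ : 1 ee (out of 4)
Combine (counts out of 4 × 4 = 16): wire-haired/erect (W_E_) = 3×3 = 9; wire-haired/drooping (W_ee) = 3×1 = 3; smooth/erect (wwE_) = 1×3 = 3; smooth/drooping (wwee) = 1×1 = 1
Phenotype counts (out of 16): 9 wire-haired/erect, 3 wire-haired/drooping, 3 smooth/erect, 1 smooth/drooping
wire-haired/erect: 9 out of 16 → fraction 9/16
Expected count = 9/16 × 1696 = 954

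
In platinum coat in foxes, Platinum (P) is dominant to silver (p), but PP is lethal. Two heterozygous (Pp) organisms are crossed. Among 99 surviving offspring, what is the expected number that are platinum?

Cross: Pp × Pp
Punnett square offspring (before lethality): 1 PP, 2 Pp, 1 pp
The PP genotype is lethal (embryos die); surviving offspring: 2 Pp, 1 pp
platinum: 2 out of 3 → fraction 2/3
Expected count = 2/3 × 99 = 66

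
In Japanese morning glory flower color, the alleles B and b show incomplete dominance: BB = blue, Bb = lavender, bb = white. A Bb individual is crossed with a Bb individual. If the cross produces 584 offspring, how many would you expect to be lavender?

Punnett square for Bb × Bb:
Offspring genotypes: 1 BB, 2 Bb, 1 bb
Phenotype counts: 1 blue, 2 lavender, 1 white
lavender: 2 out of 4 → fraction 1/2
Expected count = 1/2 × 584 = 292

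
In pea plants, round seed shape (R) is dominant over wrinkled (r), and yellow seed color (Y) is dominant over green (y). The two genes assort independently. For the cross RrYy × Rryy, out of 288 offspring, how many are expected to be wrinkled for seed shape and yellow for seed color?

Dihybrid cross RrYy × Rryy — consider each gene separately:
seed shape: Rr × Rr → 1 RR, 2 Rr, 1 rr → 3 R_ : 1 rr (out of 4)
seed color: Yy × yy → 2 Yy, 2 yy → 2 Y_ : 2 yy (out of 4)
Looking for: wrinkled (rr) and yellow (Y_)
P(wrinkled) = 1/4, P(yellow) = 2/4
P(both) = 1/4 × 2/4 = 2/16 = 1/8
Expected count = 1/8 × 288 = 36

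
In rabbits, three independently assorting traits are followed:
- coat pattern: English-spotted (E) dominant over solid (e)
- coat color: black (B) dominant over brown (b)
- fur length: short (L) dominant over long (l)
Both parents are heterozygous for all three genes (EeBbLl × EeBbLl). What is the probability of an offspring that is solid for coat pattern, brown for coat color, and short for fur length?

Trihybrid cross: EeBbLl × EeBbLl
Each trait segregates independently with a 3:1 phenotypic ratio, so each gene contributes 3/4 (dominant) or 1/4 (recessive).
Target: solid (coat pattern), brown (coat color), short (fur length)
Probability = product of independent per-trait probabilities
= 1/4 × 1/4 × 3/4 = 3/64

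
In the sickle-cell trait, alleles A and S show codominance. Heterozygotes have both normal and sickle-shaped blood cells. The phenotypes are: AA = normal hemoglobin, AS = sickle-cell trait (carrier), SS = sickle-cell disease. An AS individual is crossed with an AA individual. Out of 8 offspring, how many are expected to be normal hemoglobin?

Punnett square for AS × AA:
Offspring genotypes: 2 AA, 2 AS
Phenotype counts: 2 normal hemoglobin, 2 sickle-cell trait (carrier)
normal hemoglobin: 2 out of 4 → fraction 1/2
Expected count = 1/2 × 8 = 4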